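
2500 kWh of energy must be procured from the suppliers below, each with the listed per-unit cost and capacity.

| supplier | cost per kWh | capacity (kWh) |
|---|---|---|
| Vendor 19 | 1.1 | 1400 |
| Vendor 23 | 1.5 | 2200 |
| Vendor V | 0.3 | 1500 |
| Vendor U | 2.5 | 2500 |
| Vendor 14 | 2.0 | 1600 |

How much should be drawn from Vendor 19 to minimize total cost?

Fill from the cheapest supplier first.
Vendor V (0.3): use full 1500 — 1000 kWh to go.
Vendor 19 (1.1): take the remaining 1000 — done.
Vendor 23, Vendor 14, Vendor U: unused.

1000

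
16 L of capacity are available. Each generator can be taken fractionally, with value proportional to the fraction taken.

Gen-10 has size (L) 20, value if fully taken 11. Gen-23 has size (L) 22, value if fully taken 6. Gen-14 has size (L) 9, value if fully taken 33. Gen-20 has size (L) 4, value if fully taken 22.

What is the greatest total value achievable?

Best value per unit of size first: Gen-20 22/4≈5.5, Gen-14 33/9≈3.67, Gen-10 11/20≈0.55, Gen-23 6/22≈0.273.
Take all of Gen-20 (4 L, value 22) → 12 L left.
Take all of Gen-14 (9 L, value 33) → 3 L left.
3 L left: a 3/20 share of Gen-10 gives 11×3/20 = 1.65.
Total value = 56.65.

56.65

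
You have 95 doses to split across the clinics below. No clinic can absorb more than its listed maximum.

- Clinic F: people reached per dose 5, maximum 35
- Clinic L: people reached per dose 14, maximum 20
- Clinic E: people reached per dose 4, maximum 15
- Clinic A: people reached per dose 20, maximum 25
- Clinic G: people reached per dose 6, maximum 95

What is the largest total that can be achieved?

1080

Highest people reached per dose first: Clinic A 20 > Clinic L 14 > Clinic G 6 > Clinic F 5 > Clinic E 4.
Clinic A takes 25 to reach its cap of 25 — 70 left.
Clinic L: +20 to 20 (cap) — 50 left.
Only 50 left; Clinic G takes them to reach 50.
Total = 14×20 + 20×25 + 6×50 = 1080.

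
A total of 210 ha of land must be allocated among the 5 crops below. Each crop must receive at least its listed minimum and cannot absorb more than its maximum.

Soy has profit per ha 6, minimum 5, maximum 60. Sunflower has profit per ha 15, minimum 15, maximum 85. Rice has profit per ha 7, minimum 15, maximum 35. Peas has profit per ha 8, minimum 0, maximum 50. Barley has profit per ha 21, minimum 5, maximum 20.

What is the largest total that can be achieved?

2460

Meeting every minimum uses 5+15+15+0+5 = 40 ha, leaving 170.
Order the crops by profit per ha: Barley 21 > Sunflower 15 > Peas 8 > Rice 7 > Soy 6.
Barley takes 15 more to reach its cap of 20 ; 155 left.
Sunflower: +70 to 85 (cap) ; 85 left.
Peas: +50 to 50 (cap) ; 35 left.
Rice takes 20 more to reach its cap of 35 ; 15 left.
Only 15 left; Soy takes them to reach 20.
Total = 6×20 + 15×85 + 7×35 + 8×50 + 21×20 = 2460.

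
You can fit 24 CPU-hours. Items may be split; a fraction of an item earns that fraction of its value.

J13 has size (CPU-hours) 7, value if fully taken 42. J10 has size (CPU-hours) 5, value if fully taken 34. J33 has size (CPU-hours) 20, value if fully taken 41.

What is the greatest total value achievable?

100.6

Rank by value-to-size ratio: J10 34/5≈6.8, J13 42/7≈6, J33 41/20≈2.05.
J10: take in full, 5 CPU-hours for value 34 — 19 left.
All 7 CPU-hours of J13 fit (value 42) — 12 remain.
Fill the last 12 CPU-hours with part of J33: 12/20 of it earns 24.6.
Total value = 100.6.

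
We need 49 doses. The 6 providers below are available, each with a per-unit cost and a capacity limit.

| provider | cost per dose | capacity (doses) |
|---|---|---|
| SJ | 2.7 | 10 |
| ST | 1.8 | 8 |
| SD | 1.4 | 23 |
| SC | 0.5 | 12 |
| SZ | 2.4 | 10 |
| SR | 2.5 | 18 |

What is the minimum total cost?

67

Use providers in increasing cost order.
SC at 0.5: take all 12 doses ; 37 still needed.
SD (1.4): use full 23 ; 14 doses to go.
ST at 1.8: take all 8 doses ; 6 still needed.
SZ at 2.4: take 6 of its 10 ; requirement met.
SR, SJ: unused.
Cost = 12×0.5 + 23×1.4 + 8×1.8 + 6×2.4 = 67.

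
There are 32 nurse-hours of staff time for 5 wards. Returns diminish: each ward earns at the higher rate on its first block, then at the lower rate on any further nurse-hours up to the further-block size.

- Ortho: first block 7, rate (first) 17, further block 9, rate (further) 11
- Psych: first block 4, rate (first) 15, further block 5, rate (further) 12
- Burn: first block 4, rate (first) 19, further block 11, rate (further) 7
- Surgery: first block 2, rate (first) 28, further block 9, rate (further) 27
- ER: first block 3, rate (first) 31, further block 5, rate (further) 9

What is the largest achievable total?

683

Treat each block as its own option and order by rate: ER/first 31 > Surgery/first 28 > Surgery/second 27 > Burn/first 19 > Ortho/first 17 > Psych/first 15 > Psych/second 12 > Ortho/second 11 > ER/second 9 > Burn/second 7.
Fill ER first block (3 at 31) — 29 left.
Surgery/first (28): +2 — 27 left.
Surgery second at 27: fill all 9 — 18 left.
Burn/first (19): +4 — 14 left.
Ortho first at 17: fill all 7 — 7 left.
Psych/first (15): +4 — 3 left.
Psych/second: +3 of 5 at 12; pool empty.
Total = 31×3 + 28×2 + 27×9 + 19×4 + 17×7 + 15×4 + 12×3 = 683.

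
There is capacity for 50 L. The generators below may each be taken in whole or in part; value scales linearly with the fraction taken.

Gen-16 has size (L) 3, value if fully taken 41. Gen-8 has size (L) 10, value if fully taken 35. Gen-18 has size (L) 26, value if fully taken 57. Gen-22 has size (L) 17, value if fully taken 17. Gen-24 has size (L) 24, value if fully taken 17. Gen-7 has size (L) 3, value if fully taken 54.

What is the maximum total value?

195

Sort by value density: Gen-7 54/3≈18, Gen-16 41/3≈13.7, Gen-8 35/10≈3.5, Gen-18 57/26≈2.19, Gen-22 17/17≈1, Gen-24 17/24≈0.708.
Take all of Gen-7 (3 L, value 54) → 47 L left.
All 3 L of Gen-16 fit (value 41) → 44 remain.
Gen-8: take in full, 10 L for value 35 → 34 left.
Take all of Gen-18 (26 L, value 57) → 8 L left.
8 L left: a 8/17 share of Gen-22 gives 17×8/17 = 8.
Total value = 195.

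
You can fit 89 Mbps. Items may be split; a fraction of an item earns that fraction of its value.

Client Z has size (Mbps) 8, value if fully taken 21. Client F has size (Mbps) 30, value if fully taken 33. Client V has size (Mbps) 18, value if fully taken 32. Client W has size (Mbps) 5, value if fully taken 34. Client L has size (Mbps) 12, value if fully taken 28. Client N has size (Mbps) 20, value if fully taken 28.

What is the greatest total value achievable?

171.6

Best value per unit of size first: Client W 34/5≈6.8, Client Z 21/8≈2.62, Client L 28/12≈2.33, Client V 32/18≈1.78, Client N 28/20≈1.4, Client F 33/30≈1.1.
All 5 Mbps of Client W fit (value 34) → 84 remain.
All 8 Mbps of Client Z fit (value 21) → 76 remain.
All 12 Mbps of Client L fit (value 28) → 64 remain.
All 18 Mbps of Client V fit (value 32) → 46 remain.
All 20 Mbps of Client N fit (value 28) → 26 remain.
Fill the last 26 Mbps with part of Client F: 26/30 of it earns 28.6.
Total value = 171.6.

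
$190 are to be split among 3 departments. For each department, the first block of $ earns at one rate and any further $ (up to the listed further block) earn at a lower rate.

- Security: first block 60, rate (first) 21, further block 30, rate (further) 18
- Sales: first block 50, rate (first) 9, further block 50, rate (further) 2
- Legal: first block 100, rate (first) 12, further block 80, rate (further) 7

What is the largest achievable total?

3000

Rank every tier by rate: Security/first 21 > Security/second 18 > Legal/first 12 > Sales/first 9 > Legal/second 7 > Sales/second 2.
Fill Security first block (60 at 21) → 130 left.
Security second at 18: fill all 30 → 100 left.
Legal first at 12: fill all 100 → 0 left.
Total = 21×60 + 18×30 + 12×100 = 3000.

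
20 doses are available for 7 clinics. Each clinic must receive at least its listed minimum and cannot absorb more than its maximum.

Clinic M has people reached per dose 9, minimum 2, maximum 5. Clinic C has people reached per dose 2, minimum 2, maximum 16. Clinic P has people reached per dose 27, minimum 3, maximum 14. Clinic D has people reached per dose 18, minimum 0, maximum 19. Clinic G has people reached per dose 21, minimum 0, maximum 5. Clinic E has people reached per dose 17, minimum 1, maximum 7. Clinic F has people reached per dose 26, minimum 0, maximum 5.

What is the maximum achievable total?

Meeting every minimum uses 2+2+3+0+0+1+0 = 8 doses, leaving 12.
Highest people reached per dose first: Clinic P 27 > Clinic F 26 > Clinic G 21 > Clinic D 18 > Clinic E 17 > Clinic M 9 > Clinic C 2.
Give Clinic P 11 more to hit its cap of 14 — 1 left.
Only 1 left; Clinic F takes them to reach 1.
Total = 9×2 + 2×2 + 27×14 + 17×1 + 26×1 = 443.

443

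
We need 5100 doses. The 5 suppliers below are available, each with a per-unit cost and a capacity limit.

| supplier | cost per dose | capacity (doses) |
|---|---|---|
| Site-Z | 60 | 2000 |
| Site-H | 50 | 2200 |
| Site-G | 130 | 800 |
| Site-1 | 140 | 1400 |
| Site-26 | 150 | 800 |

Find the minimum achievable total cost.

348000

Use suppliers in increasing cost order.
Take 2200 from Site-H at 50 ; need 2900 more.
Take 2000 from Site-Z at 60 ; need 900 more.
Site-G at 130: take all 800 doses ; 100 still needed.
Site-1 at 140: take 100 of its 1400 ; requirement met.
Site-26: unused.
Cost = 2200×50 + 2000×60 + 800×130 + 100×140 = 348000.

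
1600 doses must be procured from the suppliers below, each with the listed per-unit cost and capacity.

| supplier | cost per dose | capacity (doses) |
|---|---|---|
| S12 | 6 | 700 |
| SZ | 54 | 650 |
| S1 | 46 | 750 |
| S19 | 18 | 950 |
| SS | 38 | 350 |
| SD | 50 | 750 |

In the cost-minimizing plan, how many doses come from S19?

Use suppliers in increasing cost order.
S12 (6): use full 700 → 900 doses to go.
Take 900 from S19 at 18 to finish.
SS, S1, SD, SZ: unused.

900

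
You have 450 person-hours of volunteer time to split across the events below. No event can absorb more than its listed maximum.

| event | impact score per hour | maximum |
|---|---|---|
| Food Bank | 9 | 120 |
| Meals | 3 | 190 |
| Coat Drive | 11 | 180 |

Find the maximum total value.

3510

Order the events by impact score per hour: Coat Drive 11 > Food Bank 9 > Meals 3.
Coat Drive: +180 to 180 (cap) ; 270 left.
Food Bank takes 120 to reach its cap of 120 ; 150 left.
Meals has room for 190 but only 150 remain, so it gets 150.
Total = 9×120 + 3×150 + 11×180 = 3510.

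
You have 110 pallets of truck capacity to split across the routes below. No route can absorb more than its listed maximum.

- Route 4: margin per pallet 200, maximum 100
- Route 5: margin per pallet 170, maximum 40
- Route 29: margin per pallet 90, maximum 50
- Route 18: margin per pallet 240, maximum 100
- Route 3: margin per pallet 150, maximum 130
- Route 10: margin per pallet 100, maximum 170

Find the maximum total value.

26000

Order the routes by margin per pallet: Route 18 240 > Route 4 200 > Route 5 170 > Route 3 150 > Route 10 100 > Route 29 90.
Route 18 takes 100 to reach its cap of 100 ; 10 left.
Only 10 left; Route 4 takes them to reach 10.
Total = 200×10 + 240×100 = 26000.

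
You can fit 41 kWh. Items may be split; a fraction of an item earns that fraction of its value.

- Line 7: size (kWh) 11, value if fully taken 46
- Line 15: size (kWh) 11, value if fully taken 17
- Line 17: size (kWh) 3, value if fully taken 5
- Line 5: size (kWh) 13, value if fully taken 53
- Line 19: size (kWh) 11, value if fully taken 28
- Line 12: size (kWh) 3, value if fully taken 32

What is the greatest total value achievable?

Rank by value-to-size ratio: Line 12 32/3≈10.7, Line 7 46/11≈4.18, Line 5 53/13≈4.08, Line 19 28/11≈2.55, Line 17 5/3≈1.67, Line 15 17/11≈1.55.
Take all of Line 12 (3 kWh, value 32) ; 38 kWh left.
Take all of Line 7 (11 kWh, value 46) ; 27 kWh left.
All 13 kWh of Line 5 fit (value 53) ; 14 remain.
All 11 kWh of Line 19 fit (value 28) ; 3 remain.
Line 17: take in full, 3 kWh for value 5 ; 0 left.
Total value = 164.

164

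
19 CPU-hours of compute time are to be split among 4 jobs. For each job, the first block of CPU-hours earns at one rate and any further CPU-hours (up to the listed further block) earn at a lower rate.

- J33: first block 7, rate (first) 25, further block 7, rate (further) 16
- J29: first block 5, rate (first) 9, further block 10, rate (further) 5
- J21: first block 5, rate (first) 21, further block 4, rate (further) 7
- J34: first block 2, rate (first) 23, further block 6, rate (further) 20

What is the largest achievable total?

Treat each block as its own option and order by rate: J33/tier1 25 > J34/tier1 23 > J21/tier1 21 > J34/tier2 20 > J33/tier2 16 > J29/tier1 9 > J21/tier2 7 > J29/tier2 5.
J33/tier1 (25): +7 → 12 left.
Fill J34 tier1 block (2 at 23) → 10 left.
J21 tier1 at 21: fill all 5 → 5 left.
5 remain; put them into J34 tier2 at 20.
Total = 25×7 + 23×2 + 21×5 + 20×5 = 426.

426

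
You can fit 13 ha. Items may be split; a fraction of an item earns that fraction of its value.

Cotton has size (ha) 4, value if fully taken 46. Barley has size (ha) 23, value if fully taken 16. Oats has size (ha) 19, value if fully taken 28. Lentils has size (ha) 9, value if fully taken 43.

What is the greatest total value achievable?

Sort by value density: Cotton 46/4≈11.5, Lentils 43/9≈4.78, Oats 28/19≈1.47, Barley 16/23≈0.696.
Cotton: take in full, 4 ha for value 46 → 9 left.
Take all of Lentils (9 ha, value 43) → 0 ha left.
Total value = 89.

89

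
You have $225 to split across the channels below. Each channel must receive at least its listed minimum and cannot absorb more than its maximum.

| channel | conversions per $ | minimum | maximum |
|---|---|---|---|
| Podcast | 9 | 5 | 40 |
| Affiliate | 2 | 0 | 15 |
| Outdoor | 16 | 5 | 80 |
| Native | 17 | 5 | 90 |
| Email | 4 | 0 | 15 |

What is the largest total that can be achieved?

3230

Meeting every minimum uses 5+0+5+5+0 = 15 $, leaving 210.
Highest conversions per $ first: Native 17 > Outdoor 16 > Podcast 9 > Email 4 > Affiliate 2.
Native takes 85 more to reach its cap of 90 — 125 left.
Outdoor: +75 to 80 (cap) — 50 left.
Give Podcast 35 more to hit its cap of 40 — 15 left.
Email takes 15 more to reach its cap of 15 — 0 left.
Total = 9×40 + 16×80 + 17×90 + 4×15 = 3230.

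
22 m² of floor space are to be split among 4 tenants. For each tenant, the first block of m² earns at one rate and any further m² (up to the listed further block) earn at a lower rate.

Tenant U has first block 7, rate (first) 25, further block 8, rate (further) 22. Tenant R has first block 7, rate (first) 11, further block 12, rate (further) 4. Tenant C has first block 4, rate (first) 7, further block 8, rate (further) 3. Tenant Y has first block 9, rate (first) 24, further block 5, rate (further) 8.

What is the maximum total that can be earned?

523

Rank every tier by rate: Tenant U/first 25 > Tenant Y/first 24 > Tenant U/second 22 > Tenant R/first 11 > Tenant Y/second 8 > Tenant C/first 7 > Tenant R/second 4 > Tenant C/second 3.
Fill Tenant U first block (7 at 25) — 15 left.
Fill Tenant Y first block (9 at 24) — 6 left.
Tenant U second at 22: only 6 left, fill 6.
Total = 25×7 + 24×9 + 22×6 = 523.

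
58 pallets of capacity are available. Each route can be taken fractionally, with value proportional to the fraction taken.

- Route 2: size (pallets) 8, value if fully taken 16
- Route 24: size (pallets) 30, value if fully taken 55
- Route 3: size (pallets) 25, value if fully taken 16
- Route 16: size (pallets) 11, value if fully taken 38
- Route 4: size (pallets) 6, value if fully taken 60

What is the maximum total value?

Sort by value density: Route 4 60/6≈10, Route 16 38/11≈3.45, Route 2 16/8≈2, Route 24 55/30≈1.83, Route 3 16/25≈0.64.
Route 4: take in full, 6 pallets for value 60 ; 52 left.
All 11 pallets of Route 16 fit (value 38) ; 41 remain.
Take all of Route 2 (8 pallets, value 16) ; 33 pallets left.
Route 24: take in full, 30 pallets for value 55 ; 3 left.
Only 3 pallets remain; take 3/25 of Route 3 for value 16×3/25 = 1.92.
Total value = 170.92.

170.92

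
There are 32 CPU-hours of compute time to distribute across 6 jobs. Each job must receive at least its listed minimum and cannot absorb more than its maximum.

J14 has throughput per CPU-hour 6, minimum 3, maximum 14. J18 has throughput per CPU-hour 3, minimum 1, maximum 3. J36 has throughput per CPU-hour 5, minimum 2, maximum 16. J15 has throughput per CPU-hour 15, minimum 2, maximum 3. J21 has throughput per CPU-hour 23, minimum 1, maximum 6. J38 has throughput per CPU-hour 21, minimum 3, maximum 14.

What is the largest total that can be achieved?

526

Meeting every minimum uses 3+1+2+2+1+3 = 12 CPU-hours, leaving 20.
Rank by throughput per CPU-hour: J21 23 > J38 21 > J15 15 > J14 6 > J36 5 > J18 3.
J21 takes 5 more to reach its cap of 6 ; 15 left.
Give J38 11 more to hit its cap of 14 ; 4 left.
Give J15 1 more to hit its cap of 3 ; 3 left.
J14: +3 (room for 11) → 6. Pool exhausted.
Total = 6×6 + 3×1 + 5×2 + 15×3 + 23×6 + 21×14 = 526.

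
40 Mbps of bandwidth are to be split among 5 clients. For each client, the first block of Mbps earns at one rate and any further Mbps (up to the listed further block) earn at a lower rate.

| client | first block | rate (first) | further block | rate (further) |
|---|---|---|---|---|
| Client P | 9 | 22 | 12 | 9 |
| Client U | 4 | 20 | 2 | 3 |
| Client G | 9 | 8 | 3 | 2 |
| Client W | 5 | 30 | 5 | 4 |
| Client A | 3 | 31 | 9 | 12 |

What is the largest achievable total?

Rank every tier by rate: Client A/first 31 > Client W/first 30 > Client P/first 22 > Client U/first 20 > Client A/second 12 > Client P/second 9 > Client G/first 8 > Client W/second 4 > Client U/second 3 > Client G/second 2.
Client A first at 31: fill all 3 → 37 left.
Client W first at 30: fill all 5 → 32 left.
Client P/first (22): +9 → 23 left.
Fill Client U first block (4 at 20) → 19 left.
Client A/second (12): +9 → 10 left.
10 remain; put them into Client P second at 9.
Total = 31×3 + 30×5 + 22×9 + 20×4 + 12×9 + 9×10 = 719.

719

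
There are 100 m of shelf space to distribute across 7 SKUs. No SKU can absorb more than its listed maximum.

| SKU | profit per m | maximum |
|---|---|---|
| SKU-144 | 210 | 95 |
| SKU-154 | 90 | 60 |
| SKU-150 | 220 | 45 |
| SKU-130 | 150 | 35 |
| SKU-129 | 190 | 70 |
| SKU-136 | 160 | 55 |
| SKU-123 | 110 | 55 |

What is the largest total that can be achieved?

21450

Highest profit per m first: SKU-150 220 > SKU-144 210 > SKU-129 190 > SKU-136 160 > SKU-130 150 > SKU-123 110 > SKU-154 90.
SKU-150: +45 to 45 (cap) → 55 left.
SKU-144 has room for 95 but only 55 remain, so it gets 55.
Total = 210×55 + 220×45 = 21450.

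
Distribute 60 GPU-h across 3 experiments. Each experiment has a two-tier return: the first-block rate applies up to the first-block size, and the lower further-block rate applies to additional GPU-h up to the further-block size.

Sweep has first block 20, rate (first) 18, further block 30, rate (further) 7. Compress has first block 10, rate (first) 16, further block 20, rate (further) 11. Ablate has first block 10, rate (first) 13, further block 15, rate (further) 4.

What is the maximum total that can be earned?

Order all 6 blocks by rate: Sweep/T1 18 > Compress/T1 16 > Ablate/T1 13 > Compress/T2 11 > Sweep/T2 7 > Ablate/T2 4.
Sweep/T1 (18): +20 — 40 left.
Fill Compress T1 block (10 at 16) — 30 left.
Fill Ablate T1 block (10 at 13) — 20 left.
Compress/T2 (11): +20 — 0 left.
Total = 18×20 + 16×10 + 13×10 + 11×20 = 870.

870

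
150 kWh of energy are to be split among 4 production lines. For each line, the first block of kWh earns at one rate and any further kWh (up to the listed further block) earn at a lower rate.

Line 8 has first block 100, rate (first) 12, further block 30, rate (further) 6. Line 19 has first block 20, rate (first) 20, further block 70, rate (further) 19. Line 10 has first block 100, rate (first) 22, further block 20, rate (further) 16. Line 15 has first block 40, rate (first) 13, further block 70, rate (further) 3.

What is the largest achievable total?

Order all 8 blocks by rate: Line 10/first 22 > Line 19/first 20 > Line 19/second 19 > Line 10/second 16 > Line 15/first 13 > Line 8/first 12 > Line 8/second 6 > Line 15/second 3.
Line 10 first at 22: fill all 100 — 50 left.
Line 19/first (20): +20 — 30 left.
Line 19 second at 19: only 30 left, fill 30.
Total = 22×100 + 20×20 + 19×30 = 3170.

3170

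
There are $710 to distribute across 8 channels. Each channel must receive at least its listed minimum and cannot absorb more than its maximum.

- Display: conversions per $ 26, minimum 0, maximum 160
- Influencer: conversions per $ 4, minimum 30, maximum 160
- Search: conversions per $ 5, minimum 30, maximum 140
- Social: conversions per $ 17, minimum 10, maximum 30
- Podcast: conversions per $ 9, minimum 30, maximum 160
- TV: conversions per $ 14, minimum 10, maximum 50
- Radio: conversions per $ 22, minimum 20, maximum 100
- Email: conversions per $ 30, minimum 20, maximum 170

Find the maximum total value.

14200

Meeting every minimum uses 0+30+30+10+30+10+20+20 = 150 $, leaving 560.
Highest conversions per $ first: Email 30 > Display 26 > Radio 22 > Social 17 > TV 14 > Podcast 9 > Search 5 > Influencer 4.
Email takes 150 more to reach its cap of 170 — 410 left.
Display takes 160 more to reach its cap of 160 — 250 left.
Radio: +80 to 100 (cap) — 170 left.
Give Social 20 more to hit its cap of 30 — 150 left.
TV: +40 to 50 (cap) — 110 left.
Podcast: +110 (room for 130) → 140. Pool exhausted.
Total = 26×160 + 4×30 + 5×30 + 17×30 + 9×140 + 14×50 + 22×100 + 30×170 = 14200.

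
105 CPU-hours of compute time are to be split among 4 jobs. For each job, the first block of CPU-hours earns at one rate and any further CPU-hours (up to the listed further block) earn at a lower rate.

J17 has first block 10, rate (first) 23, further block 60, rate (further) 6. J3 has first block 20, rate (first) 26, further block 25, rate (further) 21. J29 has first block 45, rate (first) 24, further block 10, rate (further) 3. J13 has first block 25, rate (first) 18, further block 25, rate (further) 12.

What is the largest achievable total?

Treat each block as its own option and order by rate: J3/first 26 > J29/first 24 > J17/first 23 > J3/second 21 > J13/first 18 > J13/second 12 > J17/second 6 > J29/second 3.
Fill J3 first block (20 at 26) ; 85 left.
J29/first (24): +45 ; 40 left.
J17/first (23): +10 ; 30 left.
J3/second (21): +25 ; 5 left.
J13 first at 18: only 5 left, fill 5.
Total = 26×20 + 24×45 + 23×10 + 21×25 + 18×5 = 2445.

2445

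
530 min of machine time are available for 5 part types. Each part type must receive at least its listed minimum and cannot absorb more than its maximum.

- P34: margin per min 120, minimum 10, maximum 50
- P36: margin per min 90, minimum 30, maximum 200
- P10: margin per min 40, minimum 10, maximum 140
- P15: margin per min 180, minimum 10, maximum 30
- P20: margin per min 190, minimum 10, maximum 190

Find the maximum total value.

Meeting every minimum uses 10+30+10+10+10 = 70 min, leaving 460.
Order the part types by margin per min: P20 190 > P15 180 > P34 120 > P36 90 > P10 40.
Give P20 180 more to hit its cap of 190 → 280 left.
Give P15 20 more to hit its cap of 30 → 260 left.
P34: +40 to 50 (cap) → 220 left.
P36 takes 170 more to reach its cap of 200 → 50 left.
P10: +50 (room for 130) → 60. Pool exhausted.
Total = 120×50 + 90×200 + 40×60 + 180×30 + 190×190 = 67900.

67900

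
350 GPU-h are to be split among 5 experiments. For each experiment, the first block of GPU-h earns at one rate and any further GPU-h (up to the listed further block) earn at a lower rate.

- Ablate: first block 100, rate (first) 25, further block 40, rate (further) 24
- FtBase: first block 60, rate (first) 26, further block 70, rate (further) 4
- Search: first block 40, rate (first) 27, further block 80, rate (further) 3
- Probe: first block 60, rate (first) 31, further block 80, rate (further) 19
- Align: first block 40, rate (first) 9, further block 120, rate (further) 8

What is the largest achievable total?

Treat each block as its own option and order by rate: Probe/first 31 > Search/first 27 > FtBase/first 26 > Ablate/first 25 > Ablate/second 24 > Probe/second 19 > Align/first 9 > Align/second 8 > FtBase/second 4 > Search/second 3.
Probe/first (31): +60 ; 290 left.
Search first at 27: fill all 40 ; 250 left.
FtBase/first (26): +60 ; 190 left.
Ablate/first (25): +100 ; 90 left.
Ablate/second (24): +40 ; 50 left.
Probe/second: +50 of 80 at 19; pool empty.
Total = 31×60 + 27×40 + 26×60 + 25×100 + 24×40 + 19×50 = 8910.

8910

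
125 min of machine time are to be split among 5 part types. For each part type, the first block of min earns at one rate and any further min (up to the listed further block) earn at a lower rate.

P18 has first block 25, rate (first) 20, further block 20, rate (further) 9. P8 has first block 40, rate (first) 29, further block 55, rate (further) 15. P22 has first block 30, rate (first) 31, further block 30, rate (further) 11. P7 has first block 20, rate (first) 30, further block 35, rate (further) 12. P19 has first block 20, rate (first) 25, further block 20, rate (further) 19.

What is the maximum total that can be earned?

Rank every tier by rate: P22/tier1 31 > P7/tier1 30 > P8/tier1 29 > P19/tier1 25 > P18/tier1 20 > P19/tier2 19 > P8/tier2 15 > P7/tier2 12 > P22/tier2 11 > P18/tier2 9.
Fill P22 tier1 block (30 at 31) → 95 left.
Fill P7 tier1 block (20 at 30) → 75 left.
P8 tier1 at 29: fill all 40 → 35 left.
P19/tier1 (25): +20 → 15 left.
15 remain; put them into P18 tier1 at 20.
Total = 31×30 + 30×20 + 29×40 + 25×20 + 20×15 = 3490.

3490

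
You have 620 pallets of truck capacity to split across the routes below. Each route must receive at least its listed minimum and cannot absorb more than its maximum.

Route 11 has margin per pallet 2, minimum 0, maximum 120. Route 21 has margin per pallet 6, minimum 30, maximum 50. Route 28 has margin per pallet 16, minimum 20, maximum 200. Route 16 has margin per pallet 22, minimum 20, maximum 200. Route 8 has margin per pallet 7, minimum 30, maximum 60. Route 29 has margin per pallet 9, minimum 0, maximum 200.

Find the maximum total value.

9430

Meeting every minimum uses 0+30+20+20+30+0 = 100 pallets, leaving 520.
Rank by margin per pallet: Route 16 22 > Route 28 16 > Route 29 9 > Route 8 7 > Route 21 6 > Route 11 2.
Give Route 16 180 more to hit its cap of 200 ; 340 left.
Route 28: +180 to 200 (cap) ; 160 left.
Only 160 left; Route 29 takes them to reach 160.
Total = 6×30 + 16×200 + 22×200 + 7×30 + 9×160 = 9430.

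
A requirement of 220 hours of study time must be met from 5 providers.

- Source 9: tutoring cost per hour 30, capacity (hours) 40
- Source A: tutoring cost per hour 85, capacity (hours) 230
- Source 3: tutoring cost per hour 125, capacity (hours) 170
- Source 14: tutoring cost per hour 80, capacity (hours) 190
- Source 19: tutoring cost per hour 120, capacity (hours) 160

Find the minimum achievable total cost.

Cheapest first:
Take 40 from Source 9 at 30 → need 180 more.
Source 14 at 80: take 180 of its 190 → requirement met.
Source A, Source 19, Source 3: unused.
Cost = 40×30 + 180×80 = 15600.

15600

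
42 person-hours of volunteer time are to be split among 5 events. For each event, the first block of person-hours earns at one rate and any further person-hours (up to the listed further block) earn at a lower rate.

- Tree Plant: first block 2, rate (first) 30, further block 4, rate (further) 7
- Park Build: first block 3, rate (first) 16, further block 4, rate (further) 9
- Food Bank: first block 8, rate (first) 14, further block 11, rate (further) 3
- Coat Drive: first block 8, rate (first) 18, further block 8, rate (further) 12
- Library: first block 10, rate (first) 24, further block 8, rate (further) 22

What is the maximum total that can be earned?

816

Order all 10 blocks by rate: Tree Plant/T1 30 > Library/T1 24 > Library/T2 22 > Coat Drive/T1 18 > Park Build/T1 16 > Food Bank/T1 14 > Coat Drive/T2 12 > Park Build/T2 9 > Tree Plant/T2 7 > Food Bank/T2 3.
Tree Plant/T1 (30): +2 ; 40 left.
Library/T1 (24): +10 ; 30 left.
Library/T2 (22): +8 ; 22 left.
Fill Coat Drive T1 block (8 at 18) ; 14 left.
Park Build T1 at 16: fill all 3 ; 11 left.
Food Bank/T1 (14): +8 ; 3 left.
Coat Drive T2 at 12: only 3 left, fill 3.
Total = 30×2 + 24×10 + 22×8 + 18×8 + 16×3 + 14×8 + 12×3 = 816.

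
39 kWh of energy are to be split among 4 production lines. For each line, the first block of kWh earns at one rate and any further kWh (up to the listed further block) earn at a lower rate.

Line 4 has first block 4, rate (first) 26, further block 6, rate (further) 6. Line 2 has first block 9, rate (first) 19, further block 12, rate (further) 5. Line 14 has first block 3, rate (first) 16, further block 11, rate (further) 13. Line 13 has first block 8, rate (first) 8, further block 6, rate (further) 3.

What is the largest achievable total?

554

Treat each block as its own option and order by rate: Line 4/T1 26 > Line 2/T1 19 > Line 14/T1 16 > Line 14/T2 13 > Line 13/T1 8 > Line 4/T2 6 > Line 2/T2 5 > Line 13/T2 3.
Line 4/T1 (26): +4 ; 35 left.
Line 2 T1 at 19: fill all 9 ; 26 left.
Fill Line 14 T1 block (3 at 16) ; 23 left.
Fill Line 14 T2 block (11 at 13) ; 12 left.
Line 13 T1 at 8: fill all 8 ; 4 left.
4 remain; put them into Line 4 T2 at 6.
Total = 26×4 + 19×9 + 16×3 + 13×11 + 8×8 + 6×4 = 554.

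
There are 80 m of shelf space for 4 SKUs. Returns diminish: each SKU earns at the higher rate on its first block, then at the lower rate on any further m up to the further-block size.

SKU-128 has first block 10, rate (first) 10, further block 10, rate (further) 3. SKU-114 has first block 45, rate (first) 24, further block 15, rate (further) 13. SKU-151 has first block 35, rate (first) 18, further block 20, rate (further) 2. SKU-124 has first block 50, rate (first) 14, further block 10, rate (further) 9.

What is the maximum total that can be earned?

1710

Treat each block as its own option and order by rate: SKU-114/first 24 > SKU-151/first 18 > SKU-124/first 14 > SKU-114/second 13 > SKU-128/first 10 > SKU-124/second 9 > SKU-128/second 3 > SKU-151/second 2.
SKU-114 first at 24: fill all 45 → 35 left.
SKU-151/first (18): +35 → 0 left.
Total = 24×45 + 18×35 = 1710.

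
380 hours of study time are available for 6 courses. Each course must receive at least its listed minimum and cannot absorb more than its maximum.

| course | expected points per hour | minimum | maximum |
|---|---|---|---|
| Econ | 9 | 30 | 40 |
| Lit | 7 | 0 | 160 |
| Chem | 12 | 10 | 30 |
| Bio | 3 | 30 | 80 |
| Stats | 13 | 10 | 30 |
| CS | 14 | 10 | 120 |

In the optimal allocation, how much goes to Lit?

Meeting every minimum uses 30+0+10+30+10+10 = 90 hours, leaving 290.
Highest expected points per hour first: CS 14 > Stats 13 > Chem 12 > Econ 9 > Lit 7 > Bio 3.
CS takes 110 more to reach its cap of 120 → 180 left.
Stats takes 20 more to reach its cap of 30 → 160 left.
Give Chem 20 more to hit its cap of 30 → 140 left.
Econ: +10 to 40 (cap) → 130 left.
Only 130 left; Lit takes them to reach 130.

130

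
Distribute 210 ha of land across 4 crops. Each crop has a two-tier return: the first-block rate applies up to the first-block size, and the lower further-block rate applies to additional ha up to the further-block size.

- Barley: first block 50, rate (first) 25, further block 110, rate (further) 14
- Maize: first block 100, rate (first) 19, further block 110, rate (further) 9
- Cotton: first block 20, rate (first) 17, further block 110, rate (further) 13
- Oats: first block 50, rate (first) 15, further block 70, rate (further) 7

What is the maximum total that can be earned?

Rank every tier by rate: Barley/first 25 > Maize/first 19 > Cotton/first 17 > Oats/first 15 > Barley/second 14 > Cotton/second 13 > Maize/second 9 > Oats/second 7.
Barley/first (25): +50 — 160 left.
Fill Maize first block (100 at 19) — 60 left.
Cotton first at 17: fill all 20 — 40 left.
Oats first at 15: only 40 left, fill 40.
Total = 25×50 + 19×100 + 17×20 + 15×40 = 4090.

4090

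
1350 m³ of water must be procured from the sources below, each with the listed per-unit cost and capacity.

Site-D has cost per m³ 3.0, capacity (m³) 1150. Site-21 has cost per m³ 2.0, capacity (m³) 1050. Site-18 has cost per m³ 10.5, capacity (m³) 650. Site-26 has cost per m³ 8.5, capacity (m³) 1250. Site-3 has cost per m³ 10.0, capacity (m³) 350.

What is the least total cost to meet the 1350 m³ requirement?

Cheapest first:
Take 1050 from Site-21 at 2.0 ; need 300 more.
Site-D at 3.0: take 300 of its 1150 ; requirement met.
Site-26, Site-3, Site-18: unused.
Cost = 1050×2.0 + 300×3.0 = 3000.

3000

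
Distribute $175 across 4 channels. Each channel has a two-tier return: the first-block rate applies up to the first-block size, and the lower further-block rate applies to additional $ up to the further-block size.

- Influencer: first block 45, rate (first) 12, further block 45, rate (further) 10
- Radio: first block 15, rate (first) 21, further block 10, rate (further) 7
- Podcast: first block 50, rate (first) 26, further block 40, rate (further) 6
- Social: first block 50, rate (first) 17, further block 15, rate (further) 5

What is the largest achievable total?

3155

Rank every tier by rate: Podcast/T1 26 > Radio/T1 21 > Social/T1 17 > Influencer/T1 12 > Influencer/T2 10 > Radio/T2 7 > Podcast/T2 6 > Social/T2 5.
Fill Podcast T1 block (50 at 26) → 125 left.
Radio/T1 (21): +15 → 110 left.
Social T1 at 17: fill all 50 → 60 left.
Fill Influencer T1 block (45 at 12) → 15 left.
Influencer/T2: +15 of 45 at 10; pool empty.
Total = 26×50 + 21×15 + 17×50 + 12×45 + 10×15 = 3155.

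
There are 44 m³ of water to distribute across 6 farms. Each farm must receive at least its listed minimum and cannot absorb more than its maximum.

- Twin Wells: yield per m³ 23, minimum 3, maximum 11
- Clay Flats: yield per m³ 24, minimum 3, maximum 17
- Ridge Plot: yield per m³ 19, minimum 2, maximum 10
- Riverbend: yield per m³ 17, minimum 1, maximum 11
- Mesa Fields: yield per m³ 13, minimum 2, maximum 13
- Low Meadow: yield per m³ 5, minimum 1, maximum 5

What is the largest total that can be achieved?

Meeting every minimum uses 3+3+2+1+2+1 = 12 m³, leaving 32.
Rank by yield per m³: Clay Flats 24 > Twin Wells 23 > Ridge Plot 19 > Riverbend 17 > Mesa Fields 13 > Low Meadow 5.
Clay Flats: +14 to 17 (cap) — 18 left.
Twin Wells takes 8 more to reach its cap of 11 — 10 left.
Give Ridge Plot 8 more to hit its cap of 10 — 2 left.
Only 2 left; Riverbend takes them to reach 3.
Total = 23×11 + 24×17 + 19×10 + 17×3 + 13×2 + 5×1 = 933.

933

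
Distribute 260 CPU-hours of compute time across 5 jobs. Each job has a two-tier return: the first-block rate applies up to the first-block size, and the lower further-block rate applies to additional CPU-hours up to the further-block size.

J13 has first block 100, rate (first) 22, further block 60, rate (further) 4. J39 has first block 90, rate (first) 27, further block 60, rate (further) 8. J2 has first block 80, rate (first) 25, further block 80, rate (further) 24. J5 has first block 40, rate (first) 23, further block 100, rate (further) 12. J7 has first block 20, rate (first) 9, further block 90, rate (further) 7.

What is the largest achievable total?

Order all 10 blocks by rate: J39/tier1 27 > J2/tier1 25 > J2/tier2 24 > J5/tier1 23 > J13/tier1 22 > J5/tier2 12 > J7/tier1 9 > J39/tier2 8 > J7/tier2 7 > J13/tier2 4.
J39 tier1 at 27: fill all 90 — 170 left.
Fill J2 tier1 block (80 at 25) — 90 left.
J2 tier2 at 24: fill all 80 — 10 left.
J5/tier1: +10 of 40 at 23; pool empty.
Total = 27×90 + 25×80 + 24×80 + 23×10 = 6580.

6580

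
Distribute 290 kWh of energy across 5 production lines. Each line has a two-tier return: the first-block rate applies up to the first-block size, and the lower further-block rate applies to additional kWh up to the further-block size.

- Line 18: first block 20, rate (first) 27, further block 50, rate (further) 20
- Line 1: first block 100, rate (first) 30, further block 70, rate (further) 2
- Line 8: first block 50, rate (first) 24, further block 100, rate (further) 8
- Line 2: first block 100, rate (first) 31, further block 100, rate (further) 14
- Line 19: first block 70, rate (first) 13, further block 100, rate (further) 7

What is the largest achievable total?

Rank every tier by rate: Line 2/T1 31 > Line 1/T1 30 > Line 18/T1 27 > Line 8/T1 24 > Line 18/T2 20 > Line 2/T2 14 > Line 19/T1 13 > Line 8/T2 8 > Line 19/T2 7 > Line 1/T2 2.
Line 2/T1 (31): +100 → 190 left.
Fill Line 1 T1 block (100 at 30) → 90 left.
Line 18/T1 (27): +20 → 70 left.
Line 8 T1 at 24: fill all 50 → 20 left.
Line 18 T2 at 20: only 20 left, fill 20.
Total = 31×100 + 30×100 + 27×20 + 24×50 + 20×20 = 8240.

8240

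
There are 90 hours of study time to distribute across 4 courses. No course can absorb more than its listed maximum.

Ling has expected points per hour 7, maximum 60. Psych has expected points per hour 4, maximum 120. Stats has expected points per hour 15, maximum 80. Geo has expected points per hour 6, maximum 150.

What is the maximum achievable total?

Rank by expected points per hour: Stats 15 > Ling 7 > Geo 6 > Psych 4.
Give Stats 80 to hit its cap of 80 ; 10 left.
Only 10 left; Ling takes them to reach 10.
Total = 7×10 + 15×80 = 1270.

1270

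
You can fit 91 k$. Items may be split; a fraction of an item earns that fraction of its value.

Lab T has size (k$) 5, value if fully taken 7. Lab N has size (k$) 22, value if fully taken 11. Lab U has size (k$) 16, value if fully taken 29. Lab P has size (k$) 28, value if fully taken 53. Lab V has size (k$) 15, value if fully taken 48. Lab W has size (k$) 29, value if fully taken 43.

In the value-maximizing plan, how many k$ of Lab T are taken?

Best value per unit of size first: Lab V 48/15≈3.2, Lab P 53/28≈1.89, Lab U 29/16≈1.81, Lab W 43/29≈1.48, Lab T 7/5≈1.4, Lab N 11/22≈0.5.
All 15 k$ of Lab V fit (value 48) — 76 remain.
All 28 k$ of Lab P fit (value 53) — 48 remain.
Take all of Lab U (16 k$, value 29) — 32 k$ left.
All 29 k$ of Lab W fit (value 43) — 3 remain.
Only 3 k$ remain; take 3/5 of Lab T for value 7×3/5 = 4.2.

3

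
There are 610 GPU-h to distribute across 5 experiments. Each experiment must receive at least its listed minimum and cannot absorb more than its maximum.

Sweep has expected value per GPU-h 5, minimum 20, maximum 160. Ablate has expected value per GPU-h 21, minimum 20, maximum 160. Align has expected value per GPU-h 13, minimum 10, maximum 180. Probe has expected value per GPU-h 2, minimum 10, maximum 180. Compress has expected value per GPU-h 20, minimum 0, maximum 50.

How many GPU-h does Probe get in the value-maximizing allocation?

60

Meeting every minimum uses 20+20+10+10+0 = 60 GPU-h, leaving 550.
Rank by expected value per GPU-h: Ablate 21 > Compress 20 > Align 13 > Sweep 5 > Probe 2.
Ablate takes 140 more to reach its cap of 160 ; 410 left.
Compress: +50 to 50 (cap) ; 360 left.
Align takes 170 more to reach its cap of 180 ; 190 left.
Give Sweep 140 more to hit its cap of 160 ; 50 left.
Only 50 left; Probe takes them to reach 60.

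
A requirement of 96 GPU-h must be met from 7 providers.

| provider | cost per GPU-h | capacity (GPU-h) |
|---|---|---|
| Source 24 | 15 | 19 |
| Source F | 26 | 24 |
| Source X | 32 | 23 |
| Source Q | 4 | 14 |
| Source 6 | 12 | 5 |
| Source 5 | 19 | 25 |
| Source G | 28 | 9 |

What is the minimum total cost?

1752

Use providers in increasing cost order.
Source Q (4): use full 14 — 82 GPU-h to go.
Source 6 (12): use full 5 — 77 GPU-h to go.
Take 19 from Source 24 at 15 — need 58 more.
Take 25 from Source 5 at 19 — need 33 more.
Source F at 26: take all 24 GPU-h — 9 still needed.
Source G (28): use full 9 — 0 GPU-h to go.
Source X: unused.
Cost = 14×4 + 5×12 + 19×15 + 25×19 + 24×26 + 9×28 = 1752.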